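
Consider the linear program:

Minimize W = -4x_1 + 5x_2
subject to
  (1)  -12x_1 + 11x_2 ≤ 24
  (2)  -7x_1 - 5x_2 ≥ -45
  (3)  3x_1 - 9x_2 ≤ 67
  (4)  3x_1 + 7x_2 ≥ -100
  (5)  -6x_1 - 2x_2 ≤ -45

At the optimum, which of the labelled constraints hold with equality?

Feasible corners and W = -4x_1 + 5x_2:
  (370/39, -167/39) → W = -2315/39
  (135/16, -45/16) → W = -765/16
  (539/60, -89/20) → W = -3491/60

The minimum is at (370/39, -167/39). Substituting into each constraint, equality holds for (2) and (3); the remaining constraints have slack.

(2) and (3)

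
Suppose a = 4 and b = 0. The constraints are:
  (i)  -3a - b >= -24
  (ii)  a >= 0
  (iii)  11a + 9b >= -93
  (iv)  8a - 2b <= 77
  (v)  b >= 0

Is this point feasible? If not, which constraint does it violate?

feasible

(i): -12 ≥ -24 ✓
(ii): 4 ≥ 0 ✓
(iii): 44 ≥ -93 ✓
(iv): 32 ≤ 77 ✓
(v): 0 ≥ 0 ✓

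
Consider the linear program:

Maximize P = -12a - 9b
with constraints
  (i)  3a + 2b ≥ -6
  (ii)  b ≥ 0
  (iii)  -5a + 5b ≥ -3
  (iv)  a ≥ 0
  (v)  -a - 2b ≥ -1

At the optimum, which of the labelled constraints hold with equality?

Corner points and P = -12a - 9b:
  (3/5, 0) → P = -36/5
  (0, 0) → P = 0
  (11/15, 2/15) → P = -10
  (0, 1/2) → P = -9/2

The maximum is at (0, 0). Substituting into each constraint, equality holds for (ii) and (iv); the remaining constraints have slack.

(ii) and (iv)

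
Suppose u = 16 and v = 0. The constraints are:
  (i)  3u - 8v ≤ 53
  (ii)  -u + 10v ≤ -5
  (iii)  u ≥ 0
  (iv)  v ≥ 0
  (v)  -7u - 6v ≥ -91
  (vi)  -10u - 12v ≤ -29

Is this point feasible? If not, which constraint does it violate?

Constraint (v): -7u - 6v = -112, which is not ≥ -91. All other constraints are satisfied.

not feasible — violates (v)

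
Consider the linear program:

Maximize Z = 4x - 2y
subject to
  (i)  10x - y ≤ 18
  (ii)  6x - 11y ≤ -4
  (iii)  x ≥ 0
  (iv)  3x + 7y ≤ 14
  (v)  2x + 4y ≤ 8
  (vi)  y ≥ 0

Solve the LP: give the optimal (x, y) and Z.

Extreme points and Z = 4x - 2y:
  (0, 4/11) → Z = -8/11
  (36/23, 28/23) → Z = 88/23
  (0, 2) → Z = -4

The binding constraints are 6x - 11y = -4 and 2x + 4y = 8.
Solving simultaneously gives x = 36/23, y = 28/23.

x = 36/23, y = 28/23, maximum Z = 88/23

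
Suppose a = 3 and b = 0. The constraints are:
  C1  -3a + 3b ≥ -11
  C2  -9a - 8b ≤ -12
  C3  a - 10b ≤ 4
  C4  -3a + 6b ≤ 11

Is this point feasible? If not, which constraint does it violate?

feasible

C1: -9 ≥ -11 ✓
C2: -27 ≤ -12 ✓
C3: 3 ≤ 4 ✓
C4: -9 ≤ 11 ✓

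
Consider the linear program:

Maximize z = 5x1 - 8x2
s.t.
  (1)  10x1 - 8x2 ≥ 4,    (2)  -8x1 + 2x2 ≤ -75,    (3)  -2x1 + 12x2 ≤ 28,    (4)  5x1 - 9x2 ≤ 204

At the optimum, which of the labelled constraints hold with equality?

Vertices and z = 5x1 - 8x2:
  (239/23, 187/46) → z = 447/23
  (267/62, -1257/62) → z = 11391/62
  (450/7, 274/21) → z = 4558/21

The maximum is at (450/7, 274/21). Substituting into each constraint, equality holds for (3) and (4); the remaining constraints have slack.

(3) and (4)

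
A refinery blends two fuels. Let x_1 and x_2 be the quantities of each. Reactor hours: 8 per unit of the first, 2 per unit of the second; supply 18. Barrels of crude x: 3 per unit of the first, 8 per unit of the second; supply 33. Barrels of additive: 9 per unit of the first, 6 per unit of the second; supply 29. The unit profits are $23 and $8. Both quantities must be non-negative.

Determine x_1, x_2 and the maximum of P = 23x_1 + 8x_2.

Vertices and P = 23x_1 + 8x_2:
  (0, 0) → P = 0
  (0, 33/8) → P = 33
  (9/4, 0) → P = 207/4
  (5/3, 7/3) → P = 57
  (17/27, 35/9) → P = 1231/27

At the optimal vertex, 8x_1 + 2x_2 = 18 and 9x_1 + 6x_2 = 29.
Solving simultaneously gives x_1 = 5/3, x_2 = 7/3.

x_1 = 5/3, x_2 = 7/3, maximum P = 57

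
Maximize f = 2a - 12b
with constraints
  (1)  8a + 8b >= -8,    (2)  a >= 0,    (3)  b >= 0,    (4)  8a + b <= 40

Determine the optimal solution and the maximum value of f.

The binding constraints are b = 0 and 8a + b = 40.
Solving simultaneously gives a = 5, b = 0.

a = 5, b = 0, maximum f = 10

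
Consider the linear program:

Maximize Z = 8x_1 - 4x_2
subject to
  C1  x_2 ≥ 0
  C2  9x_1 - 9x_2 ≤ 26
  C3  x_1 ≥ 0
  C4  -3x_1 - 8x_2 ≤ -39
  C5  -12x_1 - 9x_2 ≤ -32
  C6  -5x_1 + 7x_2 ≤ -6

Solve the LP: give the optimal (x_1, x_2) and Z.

x_1 = 64/9, x_2 = 38/9, maximum Z = 40

Vertices and Z = 8x_1 - 4x_2:
  (559/99, 91/33) → Z = 3380/99
  (64/9, 38/9) → Z = 40
  (321/61, 177/61) → Z = 1860/61

At the optimal vertex, 9x_1 - 9x_2 = 26 and -5x_1 + 7x_2 = -6.
Solving simultaneously gives x_1 = 64/9, x_2 = 38/9.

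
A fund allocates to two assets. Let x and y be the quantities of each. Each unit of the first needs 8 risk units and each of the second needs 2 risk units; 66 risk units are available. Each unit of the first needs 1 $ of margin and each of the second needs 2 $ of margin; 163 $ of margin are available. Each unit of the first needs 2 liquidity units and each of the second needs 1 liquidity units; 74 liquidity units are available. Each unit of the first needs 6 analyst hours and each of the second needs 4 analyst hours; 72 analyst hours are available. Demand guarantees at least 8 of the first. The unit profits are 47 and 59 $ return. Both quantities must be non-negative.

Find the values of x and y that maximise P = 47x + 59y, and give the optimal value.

x = 8, y = 1, maximum P = 435

Feasible corners and P = 47x + 59y:
  (33/4, 0) → P = 1551/4
  (8, 0) → P = 376
  (8, 1) → P = 435

The optimum lies where 8x + 2y = 66 and x = 8.
Solving simultaneously gives x = 8, y = 1.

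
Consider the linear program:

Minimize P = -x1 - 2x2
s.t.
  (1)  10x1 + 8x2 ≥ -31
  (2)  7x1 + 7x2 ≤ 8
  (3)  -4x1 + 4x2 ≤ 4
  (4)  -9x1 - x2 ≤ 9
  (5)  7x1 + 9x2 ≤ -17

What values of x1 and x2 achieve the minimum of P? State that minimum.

Feasible corners and P = -x1 - 2x2:
  (-41/62, -189/62) → P = 419/62
  (191/14, -25/2) → P = 159/14
  (-32/37, -45/37) → P = 122/37
The feasible region is unbounded (it extends along (4, -5), (1, -1)), but P strictly increases along every unbounded feasible direction, so there is no improving ray and the minimum is attained at a vertex.

At the optimal vertex, -9x1 - x2 = 9 and 7x1 + 9x2 = -17.
Solving simultaneously gives x1 = -32/37, x2 = -45/37.

x1 = -32/37, x2 = -45/37, minimum P = 122/37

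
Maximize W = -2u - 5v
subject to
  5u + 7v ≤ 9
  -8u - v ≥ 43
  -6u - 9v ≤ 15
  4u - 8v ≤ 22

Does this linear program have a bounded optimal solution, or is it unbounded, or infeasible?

bounded optimum

Feasible corners and W = -2u - 5v:
  (-310/51, 287/51) → W = -815/51
  (-62/11, 23/11) → W = 9/11
The feasible region has finitely many vertices and no improving ray; the maximum is 9/11 at (-62/11, 23/11).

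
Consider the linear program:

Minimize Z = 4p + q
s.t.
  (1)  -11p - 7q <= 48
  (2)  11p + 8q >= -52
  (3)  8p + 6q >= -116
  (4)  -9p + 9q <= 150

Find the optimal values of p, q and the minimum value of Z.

p = -247/27, q = 203/27, minimum Z = -785/27

The feasible region is unbounded (it extends along (3, -4), (1, 1)), but Z strictly increases along every unbounded feasible direction, so there is no improving ray and the minimum is attained at a vertex.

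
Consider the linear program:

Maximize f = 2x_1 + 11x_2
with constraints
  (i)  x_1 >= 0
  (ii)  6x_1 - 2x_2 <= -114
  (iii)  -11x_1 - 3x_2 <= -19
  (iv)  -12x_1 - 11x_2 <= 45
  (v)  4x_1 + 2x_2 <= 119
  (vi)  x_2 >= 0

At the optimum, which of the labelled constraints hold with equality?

(i) and (v)

Corner points and f = 2x_1 + 11x_2:
  (0, 57) → f = 627
  (0, 119/2) → f = 1309/2
  (1/2, 117/2) → f = 1289/2

The maximum is at (0, 119/2). Substituting into each constraint, equality holds for (i) and (v); the remaining constraints have slack.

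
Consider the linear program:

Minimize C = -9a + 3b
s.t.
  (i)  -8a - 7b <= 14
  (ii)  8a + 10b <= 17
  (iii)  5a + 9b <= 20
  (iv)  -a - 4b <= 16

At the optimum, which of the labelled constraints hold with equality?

(ii) and (iv)

Extreme points and C = -9a + 3b:
  (-266/37, 230/37) → C = 3084/37
  (56/25, -114/25) → C = -846/25
  (-47/22, 75/22) → C = 324/11
  (114/11, -145/22) → C = -2487/22

The minimum is at (114/11, -145/22). Substituting into each constraint, equality holds for (ii) and (iv); the remaining constraints have slack.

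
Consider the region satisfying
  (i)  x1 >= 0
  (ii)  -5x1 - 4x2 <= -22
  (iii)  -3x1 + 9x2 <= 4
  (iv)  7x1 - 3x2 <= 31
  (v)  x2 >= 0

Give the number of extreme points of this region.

The feasible vertices (each the meet of two boundaries and inside every other half-plane) are:
  (182/57, 86/57)
  (22/5, 0)
  (97/18, 121/54)
  (31/7, 0)

4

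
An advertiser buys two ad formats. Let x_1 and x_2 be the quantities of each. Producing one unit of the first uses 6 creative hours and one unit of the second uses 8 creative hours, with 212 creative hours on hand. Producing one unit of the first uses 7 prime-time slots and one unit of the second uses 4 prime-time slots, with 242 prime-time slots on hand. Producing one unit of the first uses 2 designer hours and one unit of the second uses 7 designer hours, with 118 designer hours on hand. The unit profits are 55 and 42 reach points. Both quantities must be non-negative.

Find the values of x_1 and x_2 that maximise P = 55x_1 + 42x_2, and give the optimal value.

Extreme points and P = 55x_1 + 42x_2:
  (0, 0) → P = 0
  (0, 118/7) → P = 708
  (242/7, 0) → P = 13310/7
  (34, 1) → P = 1912
  (270/13, 142/13) → P = 20814/13

The binding constraints are 6x_1 + 8x_2 = 212 and 7x_1 + 4x_2 = 242.
Solving simultaneously gives x_1 = 34, x_2 = 1.

x_1 = 34, x_2 = 1, maximum P = 1912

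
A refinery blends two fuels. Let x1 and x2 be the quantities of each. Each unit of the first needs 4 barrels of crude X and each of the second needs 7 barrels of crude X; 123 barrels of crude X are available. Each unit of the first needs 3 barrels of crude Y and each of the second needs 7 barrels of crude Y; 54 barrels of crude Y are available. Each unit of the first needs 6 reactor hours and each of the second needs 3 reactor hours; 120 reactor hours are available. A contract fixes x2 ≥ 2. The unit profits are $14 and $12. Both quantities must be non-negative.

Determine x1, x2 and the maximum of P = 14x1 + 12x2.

The binding constraints are 3x1 + 7x2 = 54 and x2 = 2.
Solving simultaneously gives x1 = 40/3, x2 = 2.

x1 = 40/3, x2 = 2, maximum P = 632/3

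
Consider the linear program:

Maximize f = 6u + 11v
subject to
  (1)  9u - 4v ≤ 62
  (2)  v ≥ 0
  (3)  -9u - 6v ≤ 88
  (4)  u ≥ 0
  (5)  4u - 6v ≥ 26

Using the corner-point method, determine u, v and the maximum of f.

u = 134/19, v = 7/19, maximum f = 881/19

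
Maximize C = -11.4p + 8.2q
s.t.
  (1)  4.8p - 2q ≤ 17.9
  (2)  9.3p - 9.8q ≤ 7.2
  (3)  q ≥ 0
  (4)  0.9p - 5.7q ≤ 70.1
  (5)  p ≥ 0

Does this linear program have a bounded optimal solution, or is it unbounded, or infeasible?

From the feasible point (8051/1422, 4397/948), moving in the direction (0, 1) keeps every constraint satisfied while C increases without bound.

unbounded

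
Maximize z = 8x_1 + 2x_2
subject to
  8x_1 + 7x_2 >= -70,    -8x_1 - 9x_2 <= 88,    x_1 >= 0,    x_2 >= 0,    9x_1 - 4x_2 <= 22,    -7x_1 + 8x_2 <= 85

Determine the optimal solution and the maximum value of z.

x_1 = 129/11, x_2 = 919/44, maximum z = 2983/22

Feasible corners and z = 8x_1 + 2x_2:
  (0, 0) → z = 0
  (0, 85/8) → z = 85/4
  (22/9, 0) → z = 176/9
  (129/11, 919/44) → z = 2983/22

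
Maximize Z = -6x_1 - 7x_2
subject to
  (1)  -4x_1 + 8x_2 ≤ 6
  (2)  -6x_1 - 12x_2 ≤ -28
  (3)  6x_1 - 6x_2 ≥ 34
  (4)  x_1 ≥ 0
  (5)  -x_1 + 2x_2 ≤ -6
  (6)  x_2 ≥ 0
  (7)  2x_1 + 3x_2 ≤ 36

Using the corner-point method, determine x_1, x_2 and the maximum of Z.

x_1 = 6, x_2 = 0, maximum Z = -36

Corner points and Z = -6x_1 - 7x_2:
  (6, 0) → Z = -36
  (90/7, 24/7) → Z = -708/7
  (18, 0) → Z = -108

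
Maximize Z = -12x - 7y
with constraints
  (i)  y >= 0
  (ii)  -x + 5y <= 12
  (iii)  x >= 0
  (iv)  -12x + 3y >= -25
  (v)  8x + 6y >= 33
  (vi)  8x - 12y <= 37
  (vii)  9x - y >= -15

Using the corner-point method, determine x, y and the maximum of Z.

x = 93/46, y = 129/46, maximum Z = -2019/46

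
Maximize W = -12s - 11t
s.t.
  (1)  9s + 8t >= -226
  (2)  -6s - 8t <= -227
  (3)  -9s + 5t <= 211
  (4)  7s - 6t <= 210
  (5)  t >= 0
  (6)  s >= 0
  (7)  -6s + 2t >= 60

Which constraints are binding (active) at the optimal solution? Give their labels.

(6) and (7)

Vertices and W = -12s - 11t:
  (0, 211/5) → W = -2321/5
  (61/6, 121/2) → W = -1575/2
  (0, 30) → W = -330

The maximum is at (0, 30). Substituting into each constraint, equality holds for (6) and (7); the remaining constraints have slack.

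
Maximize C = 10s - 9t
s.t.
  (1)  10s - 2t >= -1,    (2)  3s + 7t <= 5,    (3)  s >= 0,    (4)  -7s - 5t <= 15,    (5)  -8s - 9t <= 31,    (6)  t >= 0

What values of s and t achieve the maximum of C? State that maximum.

s = 5/3, t = 0, maximum C = 50/3

Vertices and C = 10s - 9t:
  (3/76, 53/76) → C = -447/76
  (0, 1/2) → C = -9/2
  (5/3, 0) → C = 50/3
  (0, 0) → C = 0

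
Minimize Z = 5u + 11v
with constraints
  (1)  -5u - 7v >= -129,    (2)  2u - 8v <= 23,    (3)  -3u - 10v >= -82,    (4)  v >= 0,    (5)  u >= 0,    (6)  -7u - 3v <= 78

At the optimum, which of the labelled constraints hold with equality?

Corner points and Z = 5u + 11v:
  (443/22, 95/44) → Z = 5475/44
  (23/2, 0) → Z = 115/2
  (0, 41/5) → Z = 451/5
  (0, 0) → Z = 0

The minimum is at (0, 0). Substituting into each constraint, equality holds for (4) and (5); the remaining constraints have slack.

(4) and (5)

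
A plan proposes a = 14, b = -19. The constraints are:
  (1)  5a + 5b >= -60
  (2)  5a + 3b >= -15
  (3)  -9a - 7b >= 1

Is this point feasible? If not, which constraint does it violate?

(1): -25 ≥ -60 ✓
(2): 13 ≥ -15 ✓
(3): 7 ≥ 1 ✓

feasible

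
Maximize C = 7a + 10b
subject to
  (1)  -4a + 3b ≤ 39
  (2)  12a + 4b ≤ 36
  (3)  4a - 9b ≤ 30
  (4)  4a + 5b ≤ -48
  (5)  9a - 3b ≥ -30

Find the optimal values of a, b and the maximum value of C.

a = -98/19, b = -104/19, maximum C = -1726/19

Extreme points and C = 7a + 10b:
  (-141/28, -39/7) → C = -2547/28
  (-120/23, -130/23) → C = -2140/23
  (-98/19, -104/19) → C = -1726/19

The optimum lies where 4a + 5b = -48 and 9a - 3b = -30.
Solving simultaneously gives a = -98/19, b = -104/19.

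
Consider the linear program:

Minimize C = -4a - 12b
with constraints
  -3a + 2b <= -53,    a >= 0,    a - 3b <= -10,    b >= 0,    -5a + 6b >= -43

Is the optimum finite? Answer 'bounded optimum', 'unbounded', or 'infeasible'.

From the feasible point (29, 17), moving in the direction (6, 5) keeps every constraint satisfied while C decreases without bound.

unbounded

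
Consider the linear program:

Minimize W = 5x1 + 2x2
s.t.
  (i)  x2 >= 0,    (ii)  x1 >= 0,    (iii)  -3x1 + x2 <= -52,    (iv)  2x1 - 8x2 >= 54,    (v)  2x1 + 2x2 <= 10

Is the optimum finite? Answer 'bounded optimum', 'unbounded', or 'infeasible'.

infeasible

The boundaries x2 = 0 and 2x1 - 8x2 = 54 meet at (27, 0), but that point violates 2x1 + 2x2 ≤ 10. Every candidate vertex is excluded by some other constraint, so the feasible region is empty.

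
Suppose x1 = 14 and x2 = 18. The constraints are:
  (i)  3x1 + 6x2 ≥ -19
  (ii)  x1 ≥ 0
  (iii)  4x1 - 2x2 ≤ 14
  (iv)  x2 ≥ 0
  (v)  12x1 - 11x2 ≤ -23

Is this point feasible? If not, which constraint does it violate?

Constraint (iii): 4x1 - 2x2 = 20, which is not ≤ 14. All other constraints are satisfied.

not feasible — violates (iii)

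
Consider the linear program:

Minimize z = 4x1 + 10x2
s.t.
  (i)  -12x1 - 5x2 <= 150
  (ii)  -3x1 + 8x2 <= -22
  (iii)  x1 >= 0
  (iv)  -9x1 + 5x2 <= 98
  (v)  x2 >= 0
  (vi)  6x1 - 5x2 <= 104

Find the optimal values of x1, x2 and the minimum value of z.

x1 = 22/3, x2 = 0, minimum z = 88/3

At the optimal vertex, -3x1 + 8x2 = -22 and x2 = 0.
Solving simultaneously gives x1 = 22/3, x2 = 0.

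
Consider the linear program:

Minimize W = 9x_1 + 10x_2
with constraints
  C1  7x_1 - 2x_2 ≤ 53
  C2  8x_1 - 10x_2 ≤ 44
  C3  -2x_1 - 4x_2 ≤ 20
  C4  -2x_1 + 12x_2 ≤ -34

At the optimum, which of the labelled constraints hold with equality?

C3 and C4

Vertices and W = 9x_1 + 10x_2:
  (-6/13, -62/13) → W = -674/13
  (47/19, -46/19) → W = -37/19
  (-13/4, -27/8) → W = -63

The minimum is at (-13/4, -27/8). Substituting into each constraint, equality holds for C3 and C4; the remaining constraints have slack.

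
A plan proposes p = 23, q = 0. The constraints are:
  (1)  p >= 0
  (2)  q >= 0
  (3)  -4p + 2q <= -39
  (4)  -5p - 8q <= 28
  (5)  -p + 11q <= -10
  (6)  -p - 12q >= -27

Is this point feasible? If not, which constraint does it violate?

feasible

(1): 23 ≥ 0 ✓
(2): 0 ≥ 0 ✓
(3): -92 ≤ -39 ✓
(4): -115 ≤ 28 ✓
(5): -23 ≤ -10 ✓
(6): -23 ≥ -27 ✓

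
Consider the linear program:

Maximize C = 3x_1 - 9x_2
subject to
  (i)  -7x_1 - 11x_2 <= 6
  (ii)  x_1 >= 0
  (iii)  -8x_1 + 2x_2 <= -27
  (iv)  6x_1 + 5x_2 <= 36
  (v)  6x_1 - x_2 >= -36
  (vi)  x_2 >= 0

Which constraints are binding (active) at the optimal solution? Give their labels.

Feasible corners and C = 3x_1 - 9x_2:
  (207/52, 63/26) → C = -513/52
  (27/8, 0) → C = 81/8
  (6, 0) → C = 18

The maximum is at (6, 0). Substituting into each constraint, equality holds for (iv) and (vi); the remaining constraints have slack.

(iv) and (vi)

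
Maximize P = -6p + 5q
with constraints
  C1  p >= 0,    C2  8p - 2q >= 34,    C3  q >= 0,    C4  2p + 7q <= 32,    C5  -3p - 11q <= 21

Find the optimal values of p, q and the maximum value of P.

p = 151/30, q = 47/15, maximum P = -218/15

Extreme points and P = -6p + 5q:
  (17/4, 0) → P = -51/2
  (151/30, 47/15) → P = -218/15
  (16, 0) → P = -96

The optimum lies where 8p - 2q = 34 and 2p + 7q = 32.
Solving simultaneously gives p = 151/30, q = 47/15.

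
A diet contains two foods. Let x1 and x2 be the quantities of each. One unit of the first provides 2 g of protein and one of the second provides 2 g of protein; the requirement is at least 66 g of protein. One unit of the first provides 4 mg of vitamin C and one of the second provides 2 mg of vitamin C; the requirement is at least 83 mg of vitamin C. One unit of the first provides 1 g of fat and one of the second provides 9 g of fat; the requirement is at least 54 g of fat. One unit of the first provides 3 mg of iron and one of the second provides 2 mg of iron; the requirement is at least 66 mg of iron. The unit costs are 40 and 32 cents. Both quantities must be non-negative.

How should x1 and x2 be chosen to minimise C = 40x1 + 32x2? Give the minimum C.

x1 = 17/2, x2 = 49/2, minimum C = 1124

Corner points and C = 40x1 + 32x2:
  (0, 83/2) → C = 1328
  (54, 0) → C = 2160
  (17/2, 49/2) → C = 1124
  (243/8, 21/8) → C = 1299
The feasible region is unbounded (it extends along (0, 1), (1, 0)), but C strictly increases along every unbounded feasible direction, so there is no improving ray and the minimum is attained at a vertex.

At the optimal vertex, 2x1 + 2x2 = 66 and 4x1 + 2x2 = 83.
Solving simultaneously gives x1 = 17/2, x2 = 49/2.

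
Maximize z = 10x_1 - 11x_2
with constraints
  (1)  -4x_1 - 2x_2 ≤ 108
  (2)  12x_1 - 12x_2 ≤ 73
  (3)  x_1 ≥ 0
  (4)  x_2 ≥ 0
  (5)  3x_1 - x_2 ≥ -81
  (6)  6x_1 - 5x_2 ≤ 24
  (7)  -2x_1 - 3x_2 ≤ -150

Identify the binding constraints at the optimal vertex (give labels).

(6) and (7)

Vertices and z = 10x_1 - 11x_2:
  (0, 81) → z = -891
  (0, 50) → z = -550
  (411/14, 213/7) → z = -288/7
The feasible region is unbounded (it extends along (1, 3), (5, 6)), but z strictly decreases along every unbounded feasible direction, so there is no improving ray and the maximum is attained at a vertex.

The maximum is at (411/14, 213/7). Substituting into each constraint, equality holds for (6) and (7); the remaining constraints have slack.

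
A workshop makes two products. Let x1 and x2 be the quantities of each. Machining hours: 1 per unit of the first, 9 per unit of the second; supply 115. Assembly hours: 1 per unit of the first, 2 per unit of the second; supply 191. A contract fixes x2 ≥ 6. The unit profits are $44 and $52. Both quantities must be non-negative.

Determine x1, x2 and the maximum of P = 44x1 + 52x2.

Corner points and P = 44x1 + 52x2:
  (0, 115/9) → P = 5980/9
  (0, 6) → P = 312
  (61, 6) → P = 2996

The optimum lies where x1 + 9x2 = 115 and x2 = 6.
Solving simultaneously gives x1 = 61, x2 = 6.

x1 = 61, x2 = 6, maximum P = 2996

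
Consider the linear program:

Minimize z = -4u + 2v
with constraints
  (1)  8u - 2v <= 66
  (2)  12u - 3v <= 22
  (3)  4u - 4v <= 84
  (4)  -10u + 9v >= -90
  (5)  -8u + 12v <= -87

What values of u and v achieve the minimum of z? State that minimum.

Vertices and z = -4u + 2v:
  (-12/13, -430/39) → z = -716/39
  (1/40, -217/30) → z = -437/30
  (-99, -120) → z = 156
The feasible region is unbounded (it extends along (-1, -1), (-3, -2)), but z strictly increases along every unbounded feasible direction, so there is no improving ray and the minimum is attained at a vertex.

u = -12/13, v = -430/39, minimum z = -716/39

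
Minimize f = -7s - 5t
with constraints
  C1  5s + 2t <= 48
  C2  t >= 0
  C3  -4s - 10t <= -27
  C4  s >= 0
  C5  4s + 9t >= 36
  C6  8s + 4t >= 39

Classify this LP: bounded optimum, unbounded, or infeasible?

Feasible corners and f = -7s - 5t:
  (48/5, 0) → f = -336/5
  (0, 24) → f = -120
  (9, 0) → f = -63
  (0, 39/4) → f = -195/4
  (207/56, 33/14) → f = -2109/56
The feasible region has finitely many vertices and no improving ray; the minimum is -120 at (0, 24).

bounded optimum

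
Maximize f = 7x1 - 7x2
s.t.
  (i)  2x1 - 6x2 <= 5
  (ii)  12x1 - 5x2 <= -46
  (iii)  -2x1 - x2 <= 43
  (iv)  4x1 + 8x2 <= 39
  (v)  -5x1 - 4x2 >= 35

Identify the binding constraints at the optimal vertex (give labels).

Feasible corners and f = 7x1 - 7x2:
  (-253/14, -48/7) → f = -157/2
  (-5, -5/2) → f = -35/2
  (-383/12, 125/6) → f = -1477/4
  (-109/6, 335/24) → f = -1799/8

The maximum is at (-5, -5/2). Substituting into each constraint, equality holds for (i) and (v); the remaining constraints have slack.

(i) and (v)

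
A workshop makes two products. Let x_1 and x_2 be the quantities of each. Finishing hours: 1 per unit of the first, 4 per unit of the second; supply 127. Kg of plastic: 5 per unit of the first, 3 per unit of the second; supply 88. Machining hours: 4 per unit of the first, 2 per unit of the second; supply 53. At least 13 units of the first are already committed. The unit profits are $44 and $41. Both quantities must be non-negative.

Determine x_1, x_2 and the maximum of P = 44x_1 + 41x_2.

x_1 = 13, x_2 = 1/2, maximum P = 1185/2

Corner points and P = 44x_1 + 41x_2:
  (53/4, 0) → P = 583
  (13, 0) → P = 572
  (13, 1/2) → P = 1185/2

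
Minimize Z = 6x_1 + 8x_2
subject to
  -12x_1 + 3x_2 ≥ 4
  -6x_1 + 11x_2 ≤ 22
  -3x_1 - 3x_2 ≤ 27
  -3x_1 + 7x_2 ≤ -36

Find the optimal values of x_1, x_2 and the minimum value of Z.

x_1 = -31/15, x_2 = -104/15, minimum Z = -1018/15

Feasible corners and Z = 6x_1 + 8x_2:
  (-31/15, -104/15) → Z = -1018/15
  (-136/75, -148/25) → Z = -1456/25
  (-27/10, -63/10) → Z = -333/5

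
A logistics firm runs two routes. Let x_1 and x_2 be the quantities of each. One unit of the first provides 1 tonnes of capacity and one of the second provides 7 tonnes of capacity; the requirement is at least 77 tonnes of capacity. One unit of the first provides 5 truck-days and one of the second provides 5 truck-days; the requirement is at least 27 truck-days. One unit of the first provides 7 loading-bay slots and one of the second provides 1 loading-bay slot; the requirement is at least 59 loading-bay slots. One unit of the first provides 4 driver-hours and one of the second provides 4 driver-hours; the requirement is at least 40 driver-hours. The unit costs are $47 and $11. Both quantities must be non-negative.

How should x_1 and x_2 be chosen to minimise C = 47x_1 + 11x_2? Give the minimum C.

x_1 = 7, x_2 = 10, minimum C = 439

Corner points and C = 47x_1 + 11x_2:
  (0, 59) → C = 649
  (77, 0) → C = 3619
  (7, 10) → C = 439
The feasible region is unbounded (it extends along (0, 1), (1, 0)), but C strictly increases along every unbounded feasible direction, so there is no improving ray and the minimum is attained at a vertex.

The binding constraints are x_1 + 7x_2 = 77 and 7x_1 + x_2 = 59.
Solving simultaneously gives x_1 = 7, x_2 = 10.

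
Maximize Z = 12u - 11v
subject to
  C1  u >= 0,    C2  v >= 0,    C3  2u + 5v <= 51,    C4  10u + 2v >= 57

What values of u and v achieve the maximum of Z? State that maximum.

u = 51/2, v = 0, maximum Z = 306

Vertices and Z = 12u - 11v:
  (51/2, 0) → Z = 306
  (57/10, 0) → Z = 342/5
  (183/46, 198/23) → Z = -1080/23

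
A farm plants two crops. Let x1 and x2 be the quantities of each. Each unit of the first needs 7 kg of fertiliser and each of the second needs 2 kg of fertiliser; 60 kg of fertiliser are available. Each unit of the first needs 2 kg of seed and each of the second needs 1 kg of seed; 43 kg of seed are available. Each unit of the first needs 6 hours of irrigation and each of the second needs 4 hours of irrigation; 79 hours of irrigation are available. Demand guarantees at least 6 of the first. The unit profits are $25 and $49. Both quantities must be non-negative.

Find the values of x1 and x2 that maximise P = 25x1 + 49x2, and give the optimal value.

x1 = 6, x2 = 9, maximum P = 591

Vertices and P = 25x1 + 49x2:
  (60/7, 0) → P = 1500/7
  (6, 0) → P = 150
  (6, 9) → P = 591

The optimum lies where 7x1 + 2x2 = 60 and x1 = 6.
Solving simultaneously gives x1 = 6, x2 = 9.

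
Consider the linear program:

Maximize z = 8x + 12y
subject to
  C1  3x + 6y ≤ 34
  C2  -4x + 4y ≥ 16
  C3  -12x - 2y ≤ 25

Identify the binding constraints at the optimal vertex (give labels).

C1 and C2

Vertices and z = 8x + 12y:
  (10/9, 46/9) → z = 632/9
  (-109/33, 161/22) → z = 2026/33
  (-33/14, 23/14) → z = 6/7

The maximum is at (10/9, 46/9). Substituting into each constraint, equality holds for C1 and C2; the remaining constraints have slack.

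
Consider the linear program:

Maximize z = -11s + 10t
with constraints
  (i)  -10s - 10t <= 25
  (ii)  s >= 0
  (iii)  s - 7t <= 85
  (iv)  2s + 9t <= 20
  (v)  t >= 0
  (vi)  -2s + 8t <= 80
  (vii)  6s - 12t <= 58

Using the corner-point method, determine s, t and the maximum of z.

Feasible corners and z = -11s + 10t:
  (0, 20/9) → z = 200/9
  (0, 0) → z = 0
  (127/13, 2/39) → z = -4171/39
  (29/3, 0) → z = -319/3

The binding constraints are s = 0 and 2s + 9t = 20.
Solving simultaneously gives s = 0, t = 20/9.

s = 0, t = 20/9, maximum z = 200/9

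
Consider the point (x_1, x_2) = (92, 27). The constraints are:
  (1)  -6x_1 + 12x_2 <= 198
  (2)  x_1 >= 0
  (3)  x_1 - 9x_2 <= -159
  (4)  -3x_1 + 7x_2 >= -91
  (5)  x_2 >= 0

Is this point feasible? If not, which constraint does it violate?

not feasible — violates (3)

Constraint (3): x_1 - 9x_2 = -151, which is not ≤ -159. All other constraints are satisfied.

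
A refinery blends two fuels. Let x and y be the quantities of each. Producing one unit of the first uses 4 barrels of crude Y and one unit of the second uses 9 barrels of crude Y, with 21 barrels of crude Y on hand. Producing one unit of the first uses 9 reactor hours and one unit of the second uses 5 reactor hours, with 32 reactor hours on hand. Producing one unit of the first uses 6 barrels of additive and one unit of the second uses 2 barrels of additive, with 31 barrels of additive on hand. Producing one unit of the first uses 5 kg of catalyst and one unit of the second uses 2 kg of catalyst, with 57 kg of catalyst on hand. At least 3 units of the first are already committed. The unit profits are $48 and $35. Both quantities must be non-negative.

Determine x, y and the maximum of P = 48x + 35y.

x = 3, y = 1, maximum P = 179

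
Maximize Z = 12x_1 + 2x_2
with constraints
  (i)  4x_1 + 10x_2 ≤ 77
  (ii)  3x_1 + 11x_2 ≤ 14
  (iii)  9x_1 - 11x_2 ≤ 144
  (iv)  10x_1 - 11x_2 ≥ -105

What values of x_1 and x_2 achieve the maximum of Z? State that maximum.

Vertices and Z = 12x_1 + 2x_2:
  (79/6, -51/22) → Z = 1687/11
  (-7, 35/11) → Z = -854/11
  (-249, -2385/11) → Z = -37638/11

The binding constraints are 3x_1 + 11x_2 = 14 and 9x_1 - 11x_2 = 144.
Solving simultaneously gives x_1 = 79/6, x_2 = -51/22.

x_1 = 79/6, x_2 = -51/22, maximum Z = 1687/11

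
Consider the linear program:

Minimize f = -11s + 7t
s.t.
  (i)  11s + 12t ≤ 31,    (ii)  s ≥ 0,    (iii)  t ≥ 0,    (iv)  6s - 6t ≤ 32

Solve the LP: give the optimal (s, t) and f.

s = 31/11, t = 0, minimum f = -31

The optimum lies where 11s + 12t = 31 and t = 0.
Solving simultaneously gives s = 31/11, t = 0.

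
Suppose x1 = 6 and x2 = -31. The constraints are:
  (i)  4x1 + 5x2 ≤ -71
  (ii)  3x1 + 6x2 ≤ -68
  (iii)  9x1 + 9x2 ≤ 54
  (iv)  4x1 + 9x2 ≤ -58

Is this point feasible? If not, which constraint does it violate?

feasible

(i): -131 ≤ -71 ✓
(ii): -168 ≤ -68 ✓
(iii): -225 ≤ 54 ✓
(iv): -255 ≤ -58 ✓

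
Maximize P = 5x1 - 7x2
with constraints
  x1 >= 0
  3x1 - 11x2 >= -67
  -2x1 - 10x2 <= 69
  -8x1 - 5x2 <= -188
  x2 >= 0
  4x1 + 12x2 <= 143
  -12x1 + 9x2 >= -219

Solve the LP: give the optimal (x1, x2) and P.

x1 = 929/44, x2 = 42/11, maximum P = 3469/44

Feasible corners and P = 5x1 - 7x2:
  (1541/76, 98/19) → P = 4961/76
  (929/44, 42/11) → P = 3469/44
  (87/4, 14/3) → P = 913/12

The optimum lies where -8x1 - 5x2 = -188 and -12x1 + 9x2 = -219.
Solving simultaneously gives x1 = 929/44, x2 = 42/11.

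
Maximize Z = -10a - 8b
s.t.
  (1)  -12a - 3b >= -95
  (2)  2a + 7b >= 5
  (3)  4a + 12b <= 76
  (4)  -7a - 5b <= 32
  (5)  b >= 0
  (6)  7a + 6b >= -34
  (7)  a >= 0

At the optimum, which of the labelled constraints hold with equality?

Vertices and Z = -10a - 8b:
  (76/11, 133/33) → Z = -304/3
  (95/12, 0) → Z = -475/6
  (5/2, 0) → Z = -25
  (0, 5/7) → Z = -40/7
  (0, 19/3) → Z = -152/3

The maximum is at (0, 5/7). Substituting into each constraint, equality holds for (2) and (7); the remaining constraints have slack.

(2) and (7)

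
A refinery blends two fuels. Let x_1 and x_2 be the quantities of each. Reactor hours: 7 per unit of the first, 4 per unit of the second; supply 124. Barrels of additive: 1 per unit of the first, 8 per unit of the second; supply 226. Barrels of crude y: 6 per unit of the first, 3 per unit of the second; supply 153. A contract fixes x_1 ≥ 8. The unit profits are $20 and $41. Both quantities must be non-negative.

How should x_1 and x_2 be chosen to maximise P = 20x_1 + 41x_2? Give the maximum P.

Vertices and P = 20x_1 + 41x_2:
  (124/7, 0) → P = 2480/7
  (8, 0) → P = 160
  (8, 17) → P = 857

At the optimal vertex, 7x_1 + 4x_2 = 124 and x_1 = 8.
Solving simultaneously gives x_1 = 8, x_2 = 17.

x_1 = 8, x_2 = 17, maximum P = 857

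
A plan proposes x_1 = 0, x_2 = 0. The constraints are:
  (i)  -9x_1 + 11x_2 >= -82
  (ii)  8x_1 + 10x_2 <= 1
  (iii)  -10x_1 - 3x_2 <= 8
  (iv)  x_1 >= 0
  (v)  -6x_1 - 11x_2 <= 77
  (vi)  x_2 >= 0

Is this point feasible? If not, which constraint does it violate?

feasible

(i): 0 ≥ -82 ✓
(ii): 0 ≤ 1 ✓
(iii): 0 ≤ 8 ✓
(iv): 0 ≥ 0 ✓
(v): 0 ≤ 77 ✓
(vi): 0 ≥ 0 ✓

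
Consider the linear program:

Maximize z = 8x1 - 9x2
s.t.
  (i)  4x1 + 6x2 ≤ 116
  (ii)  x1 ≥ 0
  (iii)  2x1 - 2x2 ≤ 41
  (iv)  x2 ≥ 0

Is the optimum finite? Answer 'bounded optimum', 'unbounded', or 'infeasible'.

bounded optimum

Extreme points and z = 8x1 - 9x2:
  (0, 58/3) → z = -174
  (239/10, 17/5) → z = 803/5
  (0, 0) → z = 0
  (41/2, 0) → z = 164
The feasible region has finitely many vertices and no improving ray; the maximum is 164 at (41/2, 0).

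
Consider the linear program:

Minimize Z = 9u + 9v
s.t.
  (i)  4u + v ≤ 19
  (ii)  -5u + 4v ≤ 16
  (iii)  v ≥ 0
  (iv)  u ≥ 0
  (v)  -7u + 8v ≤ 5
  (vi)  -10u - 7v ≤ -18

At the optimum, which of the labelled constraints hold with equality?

Vertices and Z = 9u + 9v:
  (19/4, 0) → Z = 171/4
  (49/13, 51/13) → Z = 900/13
  (9/5, 0) → Z = 81/5
  (109/129, 176/129) → Z = 855/43

The minimum is at (9/5, 0). Substituting into each constraint, equality holds for (iii) and (vi); the remaining constraints have slack.

(iii) and (vi)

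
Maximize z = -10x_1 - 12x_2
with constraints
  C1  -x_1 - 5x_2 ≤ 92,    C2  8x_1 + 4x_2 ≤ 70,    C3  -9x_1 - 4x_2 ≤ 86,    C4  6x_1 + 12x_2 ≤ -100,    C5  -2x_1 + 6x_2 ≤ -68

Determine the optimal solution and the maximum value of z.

x_1 = -62/41, x_2 = -742/41, maximum z = 9524/41

Extreme points and z = -10x_1 - 12x_2:
  (359/18, -403/18) → z = 623/9
  (-62/41, -742/41) → z = 9524/41
  (155/9, -305/18) → z = 280/9
  (-122/31, -392/31) → z = 5924/31
  (18/5, -152/15) → z = 428/5

The binding constraints are -x_1 - 5x_2 = 92 and -9x_1 - 4x_2 = 86.
Solving simultaneously gives x_1 = -62/41, x_2 = -742/41.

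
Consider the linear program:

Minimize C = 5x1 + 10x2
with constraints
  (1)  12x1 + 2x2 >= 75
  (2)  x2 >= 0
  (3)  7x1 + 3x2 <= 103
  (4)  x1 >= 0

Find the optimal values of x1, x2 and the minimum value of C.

Corner points and C = 5x1 + 10x2:
  (25/4, 0) → C = 125/4
  (19/22, 711/22) → C = 655/2
  (103/7, 0) → C = 515/7

x1 = 25/4, x2 = 0, minimum C = 125/4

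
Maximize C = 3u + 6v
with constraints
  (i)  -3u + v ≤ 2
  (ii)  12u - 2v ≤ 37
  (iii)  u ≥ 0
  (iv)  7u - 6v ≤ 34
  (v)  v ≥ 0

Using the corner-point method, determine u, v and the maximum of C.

u = 41/6, v = 45/2, maximum C = 311/2

Vertices and C = 3u + 6v:
  (41/6, 45/2) → C = 311/2
  (0, 2) → C = 12
  (37/12, 0) → C = 37/4
  (0, 0) → C = 0

The optimum lies where -3u + v = 2 and 12u - 2v = 37.
Solving simultaneously gives u = 41/6, v = 45/2.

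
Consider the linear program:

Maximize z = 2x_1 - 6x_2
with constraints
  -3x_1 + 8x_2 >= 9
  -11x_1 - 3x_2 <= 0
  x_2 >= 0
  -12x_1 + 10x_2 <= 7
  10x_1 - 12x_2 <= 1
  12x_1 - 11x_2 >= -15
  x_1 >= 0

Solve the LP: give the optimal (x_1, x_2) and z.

x_1 = 17/33, x_2 = 29/22, maximum z = -227/33

The feasible region is unbounded (it extends along (6, 5), (11, 12)), but z strictly decreases along every unbounded feasible direction, so there is no improving ray and the maximum is attained at a vertex.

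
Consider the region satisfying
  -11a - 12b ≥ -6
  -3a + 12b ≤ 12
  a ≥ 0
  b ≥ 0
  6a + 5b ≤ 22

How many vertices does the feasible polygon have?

Of the 10 pairwise boundary intersections, those satisfying every inequality are:
  (0, 1/2)
  (6/11, 0)
  (0, 0)

3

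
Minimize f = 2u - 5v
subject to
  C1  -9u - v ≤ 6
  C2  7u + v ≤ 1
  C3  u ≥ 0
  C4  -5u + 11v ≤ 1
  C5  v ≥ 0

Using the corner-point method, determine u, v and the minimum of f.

Vertices and f = 2u - 5v:
  (5/41, 6/41) → f = -20/41
  (1/7, 0) → f = 2/7
  (0, 1/11) → f = -5/11
  (0, 0) → f = 0

u = 5/41, v = 6/41, minimum f = -20/41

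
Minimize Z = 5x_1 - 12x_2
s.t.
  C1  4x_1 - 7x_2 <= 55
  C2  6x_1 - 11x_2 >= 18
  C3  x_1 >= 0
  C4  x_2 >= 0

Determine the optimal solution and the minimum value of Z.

The optimum lies where 4x_1 - 7x_2 = 55 and 6x_1 - 11x_2 = 18.
Solving simultaneously gives x_1 = 479/2, x_2 = 129.

x_1 = 479/2, x_2 = 129, minimum Z = -701/2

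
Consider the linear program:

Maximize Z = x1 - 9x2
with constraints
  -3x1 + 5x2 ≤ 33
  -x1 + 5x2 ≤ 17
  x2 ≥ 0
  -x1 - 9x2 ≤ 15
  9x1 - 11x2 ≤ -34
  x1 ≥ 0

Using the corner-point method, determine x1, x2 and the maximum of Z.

The binding constraints are 9x1 - 11x2 = -34 and x1 = 0.
Solving simultaneously gives x1 = 0, x2 = 34/11.

x1 = 0, x2 = 34/11, maximum Z = -306/11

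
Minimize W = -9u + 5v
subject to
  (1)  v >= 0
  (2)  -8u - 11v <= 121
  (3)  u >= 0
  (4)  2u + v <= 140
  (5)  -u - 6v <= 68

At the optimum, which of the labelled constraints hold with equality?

Extreme points and W = -9u + 5v:
  (0, 0) → W = 0
  (70, 0) → W = -630
  (0, 140) → W = 700

The minimum is at (70, 0). Substituting into each constraint, equality holds for (1) and (4); the remaining constraints have slack.

(1) and (4)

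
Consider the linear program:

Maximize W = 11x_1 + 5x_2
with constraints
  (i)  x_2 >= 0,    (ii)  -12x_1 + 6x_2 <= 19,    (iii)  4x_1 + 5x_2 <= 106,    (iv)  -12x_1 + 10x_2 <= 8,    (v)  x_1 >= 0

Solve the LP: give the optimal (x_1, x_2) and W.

Vertices and W = 11x_1 + 5x_2:
  (53/2, 0) → W = 583/2
  (0, 0) → W = 0
  (51/5, 326/25) → W = 887/5
  (0, 4/5) → W = 4

x_1 = 53/2, x_2 = 0, maximum W = 583/2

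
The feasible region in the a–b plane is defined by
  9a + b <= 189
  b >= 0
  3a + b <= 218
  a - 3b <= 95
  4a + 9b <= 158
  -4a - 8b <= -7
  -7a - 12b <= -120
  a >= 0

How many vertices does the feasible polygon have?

5

Intersecting each pair of boundary lines and keeping only the points that satisfy every inequality leaves:
  (21, 0)
  (1543/77, 666/77)
  (120/7, 0)
  (0, 158/9)
  (0, 10)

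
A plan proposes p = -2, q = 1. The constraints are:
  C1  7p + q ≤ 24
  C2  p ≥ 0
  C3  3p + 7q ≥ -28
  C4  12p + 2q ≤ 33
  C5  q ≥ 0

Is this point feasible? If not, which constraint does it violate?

not feasible — violates C2

Constraint C2: p = -2, which is not ≥ 0. All other constraints are satisfied.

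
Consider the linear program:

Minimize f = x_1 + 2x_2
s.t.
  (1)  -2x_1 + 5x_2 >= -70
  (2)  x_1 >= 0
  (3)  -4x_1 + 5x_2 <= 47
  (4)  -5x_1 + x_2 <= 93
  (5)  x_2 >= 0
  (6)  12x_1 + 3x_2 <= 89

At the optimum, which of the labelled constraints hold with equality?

Corner points and f = x_1 + 2x_2:
  (0, 47/5) → f = 94/5
  (0, 0) → f = 0
  (38/9, 115/9) → f = 268/9
  (89/12, 0) → f = 89/12

The minimum is at (0, 0). Substituting into each constraint, equality holds for (2) and (5); the remaining constraints have slack.

(2) and (5)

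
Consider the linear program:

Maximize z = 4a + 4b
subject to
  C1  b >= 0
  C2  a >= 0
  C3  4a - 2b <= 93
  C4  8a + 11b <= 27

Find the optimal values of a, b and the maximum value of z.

a = 27/8, b = 0, maximum z = 27/2

Vertices and z = 4a + 4b:
  (0, 0) → z = 0
  (27/8, 0) → z = 27/2
  (0, 27/11) → z = 108/11

At the optimal vertex, b = 0 and 8a + 11b = 27.
Solving simultaneously gives a = 27/8, b = 0.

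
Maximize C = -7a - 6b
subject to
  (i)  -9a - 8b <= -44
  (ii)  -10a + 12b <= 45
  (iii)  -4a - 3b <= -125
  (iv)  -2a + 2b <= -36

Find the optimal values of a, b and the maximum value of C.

a = 868/5, b = -949/5, maximum C = -382/5

The feasible region is unbounded (it extends along (6, 5), (8, -9)), but C strictly decreases along every unbounded feasible direction, so there is no improving ray and the maximum is attained at a vertex.

The binding constraints are -9a - 8b = -44 and -4a - 3b = -125.
Solving simultaneously gives a = 868/5, b = -949/5.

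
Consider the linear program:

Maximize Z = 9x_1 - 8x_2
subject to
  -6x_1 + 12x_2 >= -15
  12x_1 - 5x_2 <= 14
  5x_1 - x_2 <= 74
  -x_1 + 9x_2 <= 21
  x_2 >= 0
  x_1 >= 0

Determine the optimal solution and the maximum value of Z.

x_1 = 7/6, x_2 = 0, maximum Z = 21/2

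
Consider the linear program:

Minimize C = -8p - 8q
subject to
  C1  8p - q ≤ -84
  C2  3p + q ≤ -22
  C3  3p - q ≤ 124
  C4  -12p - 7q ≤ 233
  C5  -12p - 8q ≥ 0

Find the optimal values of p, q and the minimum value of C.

p = -466/3, q = 233, minimum C = -1864/3

At the optimal vertex, -12p - 7q = 233 and -12p - 8q = 0.
Solving simultaneously gives p = -466/3, q = 233.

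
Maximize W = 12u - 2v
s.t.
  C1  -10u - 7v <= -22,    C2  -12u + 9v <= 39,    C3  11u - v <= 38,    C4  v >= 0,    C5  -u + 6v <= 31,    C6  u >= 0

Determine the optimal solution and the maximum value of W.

u = 38/11, v = 0, maximum W = 456/11

Vertices and W = 12u - 2v:
  (11/5, 0) → W = 132/5
  (0, 22/7) → W = -44/7
  (5/7, 37/7) → W = -2
  (0, 13/3) → W = -26/3
  (38/11, 0) → W = 456/11
  (259/65, 379/65) → W = 470/13

The optimum lies where 11u - v = 38 and v = 0.
Solving simultaneously gives u = 38/11, v = 0.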